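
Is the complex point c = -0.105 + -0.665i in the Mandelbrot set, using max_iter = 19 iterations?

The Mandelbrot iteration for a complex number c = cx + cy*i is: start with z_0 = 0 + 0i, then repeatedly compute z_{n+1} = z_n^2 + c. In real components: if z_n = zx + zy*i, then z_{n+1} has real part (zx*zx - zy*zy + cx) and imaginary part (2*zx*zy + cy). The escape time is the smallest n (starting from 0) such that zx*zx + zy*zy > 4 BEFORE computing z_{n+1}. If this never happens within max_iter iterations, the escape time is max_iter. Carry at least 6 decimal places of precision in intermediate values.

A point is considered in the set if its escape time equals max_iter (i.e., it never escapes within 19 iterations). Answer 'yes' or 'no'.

z_0 = 0 + 0i, c = -0.1050 + -0.6650i
Iter 1: z = -0.1050 + -0.6650i, |z|^2 = 0.4533
Iter 2: z = -0.5362 + -0.5253i, |z|^2 = 0.5635
Iter 3: z = -0.0935 + -0.1016i, |z|^2 = 0.0191
Iter 4: z = -0.1066 + -0.6460i, |z|^2 = 0.4287
Iter 5: z = -0.5110 + -0.5273i, |z|^2 = 0.5391
Iter 6: z = -0.1220 + -0.1262i, |z|^2 = 0.0308
Iter 7: z = -0.1060 + -0.6342i, |z|^2 = 0.4135
Iter 8: z = -0.4960 + -0.5305i, |z|^2 = 0.5274
Iter 9: z = -0.1404 + -0.1388i, |z|^2 = 0.0390
Iter 10: z = -0.1045 + -0.6260i, |z|^2 = 0.4029
Iter 11: z = -0.4860 + -0.5341i, |z|^2 = 0.5215
Iter 12: z = -0.1541 + -0.1459i, |z|^2 = 0.0450
Iter 13: z = -0.1025 + -0.6201i, |z|^2 = 0.3950
Iter 14: z = -0.4790 + -0.5378i, |z|^2 = 0.5187
Iter 15: z = -0.1649 + -0.1498i, |z|^2 = 0.0496
Iter 16: z = -0.1002 + -0.6156i, |z|^2 = 0.3890
Iter 17: z = -0.4739 + -0.5416i, |z|^2 = 0.5179
Iter 18: z = -0.1737 + -0.1517i, |z|^2 = 0.0532
Did not escape in 19 iterations → in set

Answer: yes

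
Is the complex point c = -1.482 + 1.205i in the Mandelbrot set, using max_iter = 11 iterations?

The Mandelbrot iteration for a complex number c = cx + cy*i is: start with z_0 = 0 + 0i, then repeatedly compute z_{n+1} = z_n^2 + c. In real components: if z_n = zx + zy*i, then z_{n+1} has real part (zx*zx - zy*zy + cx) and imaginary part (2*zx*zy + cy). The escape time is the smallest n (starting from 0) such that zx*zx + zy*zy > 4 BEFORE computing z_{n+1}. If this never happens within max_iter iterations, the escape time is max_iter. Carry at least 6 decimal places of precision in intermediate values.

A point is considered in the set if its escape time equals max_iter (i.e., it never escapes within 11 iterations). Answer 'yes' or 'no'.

z_0 = 0 + 0i, c = -1.4820 + 1.2050i
Iter 1: z = -1.4820 + 1.2050i, |z|^2 = 3.6483
Iter 2: z = -0.7377 + -2.3666i, |z|^2 = 6.1451
Escaped at iteration 2

Answer: no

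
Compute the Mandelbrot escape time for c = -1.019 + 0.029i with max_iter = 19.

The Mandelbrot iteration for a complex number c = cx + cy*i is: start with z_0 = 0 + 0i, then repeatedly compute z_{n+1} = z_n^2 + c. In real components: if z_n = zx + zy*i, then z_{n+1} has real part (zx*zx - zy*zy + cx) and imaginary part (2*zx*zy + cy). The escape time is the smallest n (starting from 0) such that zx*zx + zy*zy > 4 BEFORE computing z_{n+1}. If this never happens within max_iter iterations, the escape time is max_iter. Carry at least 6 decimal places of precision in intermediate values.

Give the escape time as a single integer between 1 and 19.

Answer: 19

Derivation:
z_0 = 0 + 0i, c = -1.0190 + 0.0290i
Iter 1: z = -1.0190 + 0.0290i, |z|^2 = 1.0392
Iter 2: z = 0.0185 + -0.0301i, |z|^2 = 0.0012
Iter 3: z = -1.0196 + 0.0279i, |z|^2 = 1.0403
Iter 4: z = 0.0197 + -0.0279i, |z|^2 = 0.0012
Iter 5: z = -1.0194 + 0.0279i, |z|^2 = 1.0399
Iter 6: z = 0.0194 + -0.0279i, |z|^2 = 0.0012
Iter 7: z = -1.0194 + 0.0279i, |z|^2 = 1.0400
Iter 8: z = 0.0194 + -0.0279i, |z|^2 = 0.0012
Iter 9: z = -1.0194 + 0.0279i, |z|^2 = 1.0400
Iter 10: z = 0.0194 + -0.0279i, |z|^2 = 0.0012
Iter 11: z = -1.0194 + 0.0279i, |z|^2 = 1.0400
Iter 12: z = 0.0194 + -0.0279i, |z|^2 = 0.0012
Iter 13: z = -1.0194 + 0.0279i, |z|^2 = 1.0400
Iter 14: z = 0.0194 + -0.0279i, |z|^2 = 0.0012
Iter 15: z = -1.0194 + 0.0279i, |z|^2 = 1.0400
Iter 16: z = 0.0194 + -0.0279i, |z|^2 = 0.0012
Iter 17: z = -1.0194 + 0.0279i, |z|^2 = 1.0400
Iter 18: z = 0.0194 + -0.0279i, |z|^2 = 0.0012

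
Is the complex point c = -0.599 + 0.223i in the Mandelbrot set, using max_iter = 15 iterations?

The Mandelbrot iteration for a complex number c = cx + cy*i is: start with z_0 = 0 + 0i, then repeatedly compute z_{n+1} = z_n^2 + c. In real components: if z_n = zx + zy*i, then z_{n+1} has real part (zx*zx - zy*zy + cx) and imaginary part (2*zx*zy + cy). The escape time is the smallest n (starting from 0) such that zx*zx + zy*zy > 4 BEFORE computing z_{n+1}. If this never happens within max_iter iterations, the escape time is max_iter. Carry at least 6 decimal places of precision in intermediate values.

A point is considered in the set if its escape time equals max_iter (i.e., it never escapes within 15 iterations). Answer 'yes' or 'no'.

z_0 = 0 + 0i, c = -0.5990 + 0.2230i
Iter 1: z = -0.5990 + 0.2230i, |z|^2 = 0.4085
Iter 2: z = -0.2899 + -0.0442i, |z|^2 = 0.0860
Iter 3: z = -0.5169 + 0.2486i, |z|^2 = 0.3290
Iter 4: z = -0.3936 + -0.0340i, |z|^2 = 0.1561
Iter 5: z = -0.4452 + 0.2498i, |z|^2 = 0.2606
Iter 6: z = -0.4632 + 0.0006i, |z|^2 = 0.2145
Iter 7: z = -0.3845 + 0.2224i, |z|^2 = 0.1973
Iter 8: z = -0.5007 + 0.0520i, |z|^2 = 0.2534
Iter 9: z = -0.3510 + 0.1710i, |z|^2 = 0.1525
Iter 10: z = -0.5050 + 0.1030i, |z|^2 = 0.2656
Iter 11: z = -0.3546 + 0.1190i, |z|^2 = 0.1399
Iter 12: z = -0.4874 + 0.1386i, |z|^2 = 0.2568
Iter 13: z = -0.3806 + 0.0879i, |z|^2 = 0.1526
Iter 14: z = -0.4619 + 0.1561i, |z|^2 = 0.2377
Did not escape in 15 iterations → in set

Answer: yes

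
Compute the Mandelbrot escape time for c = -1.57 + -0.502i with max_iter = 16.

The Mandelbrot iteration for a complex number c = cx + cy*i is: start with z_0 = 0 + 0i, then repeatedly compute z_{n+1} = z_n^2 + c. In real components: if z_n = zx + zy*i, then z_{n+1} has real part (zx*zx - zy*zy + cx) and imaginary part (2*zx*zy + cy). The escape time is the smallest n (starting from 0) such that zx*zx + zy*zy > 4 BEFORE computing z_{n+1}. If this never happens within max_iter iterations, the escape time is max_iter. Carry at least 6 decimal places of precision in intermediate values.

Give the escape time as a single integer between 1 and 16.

Answer: 3

Derivation:
z_0 = 0 + 0i, c = -1.5700 + -0.5020i
Iter 1: z = -1.5700 + -0.5020i, |z|^2 = 2.7169
Iter 2: z = 0.6429 + 1.0743i, |z|^2 = 1.5674
Iter 3: z = -2.3108 + 0.8793i, |z|^2 = 6.1128
Escaped at iteration 3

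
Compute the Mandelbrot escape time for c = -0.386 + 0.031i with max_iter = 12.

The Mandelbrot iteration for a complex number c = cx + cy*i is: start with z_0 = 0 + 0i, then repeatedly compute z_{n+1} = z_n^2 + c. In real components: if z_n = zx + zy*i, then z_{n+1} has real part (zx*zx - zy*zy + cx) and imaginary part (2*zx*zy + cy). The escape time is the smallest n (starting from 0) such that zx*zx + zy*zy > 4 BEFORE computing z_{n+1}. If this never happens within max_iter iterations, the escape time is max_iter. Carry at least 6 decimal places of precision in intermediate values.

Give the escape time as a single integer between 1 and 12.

z_0 = 0 + 0i, c = -0.3860 + 0.0310i
Iter 1: z = -0.3860 + 0.0310i, |z|^2 = 0.1500
Iter 2: z = -0.2380 + 0.0071i, |z|^2 = 0.0567
Iter 3: z = -0.3294 + 0.0276i, |z|^2 = 0.1093
Iter 4: z = -0.2782 + 0.0128i, |z|^2 = 0.0776
Iter 5: z = -0.3087 + 0.0239i, |z|^2 = 0.0959
Iter 6: z = -0.2912 + 0.0163i, |z|^2 = 0.0851
Iter 7: z = -0.3014 + 0.0215i, |z|^2 = 0.0913
Iter 8: z = -0.2956 + 0.0180i, |z|^2 = 0.0877
Iter 9: z = -0.2989 + 0.0203i, |z|^2 = 0.0898
Iter 10: z = -0.2970 + 0.0188i, |z|^2 = 0.0886
Iter 11: z = -0.2981 + 0.0198i, |z|^2 = 0.0893

Answer: 12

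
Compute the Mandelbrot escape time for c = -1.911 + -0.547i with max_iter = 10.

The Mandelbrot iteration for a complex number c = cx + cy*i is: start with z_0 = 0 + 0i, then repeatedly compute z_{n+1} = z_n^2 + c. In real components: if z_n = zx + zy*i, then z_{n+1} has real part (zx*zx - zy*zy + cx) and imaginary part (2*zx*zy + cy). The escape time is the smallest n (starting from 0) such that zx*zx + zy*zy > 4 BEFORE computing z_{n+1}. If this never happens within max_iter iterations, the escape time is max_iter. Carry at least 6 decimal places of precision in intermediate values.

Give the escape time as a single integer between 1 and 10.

Answer: 2

Derivation:
z_0 = 0 + 0i, c = -1.9110 + -0.5470i
Iter 1: z = -1.9110 + -0.5470i, |z|^2 = 3.9511
Iter 2: z = 1.4417 + 1.5436i, |z|^2 = 4.4613
Escaped at iteration 2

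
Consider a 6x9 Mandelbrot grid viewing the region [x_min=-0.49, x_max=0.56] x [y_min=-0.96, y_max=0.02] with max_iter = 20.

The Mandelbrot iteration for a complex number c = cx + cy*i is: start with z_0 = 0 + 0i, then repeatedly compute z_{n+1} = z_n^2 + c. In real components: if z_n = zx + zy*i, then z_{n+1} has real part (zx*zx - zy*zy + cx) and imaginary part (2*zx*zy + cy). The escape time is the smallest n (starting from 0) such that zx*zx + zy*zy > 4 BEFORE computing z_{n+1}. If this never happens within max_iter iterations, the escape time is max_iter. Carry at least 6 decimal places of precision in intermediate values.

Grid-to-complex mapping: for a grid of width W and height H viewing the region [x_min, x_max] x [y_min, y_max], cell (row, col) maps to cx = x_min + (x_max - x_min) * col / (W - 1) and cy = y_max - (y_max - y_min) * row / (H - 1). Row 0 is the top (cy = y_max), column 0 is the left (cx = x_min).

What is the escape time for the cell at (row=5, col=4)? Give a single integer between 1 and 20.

z_0 = 0 + 0i, c = 0.3500 + -0.5925i
Iter 1: z = 0.3500 + -0.5925i, |z|^2 = 0.4736
Iter 2: z = 0.1214 + -1.0073i, |z|^2 = 1.0293
Iter 3: z = -0.6498 + -0.8371i, |z|^2 = 1.1231
Iter 4: z = 0.0714 + 0.4955i, |z|^2 = 0.2506
Iter 5: z = 0.1096 + -0.5217i, |z|^2 = 0.2842
Iter 6: z = 0.0898 + -0.7069i, |z|^2 = 0.5077
Iter 7: z = -0.1416 + -0.7195i, |z|^2 = 0.5377
Iter 8: z = -0.1476 + -0.3887i, |z|^2 = 0.1729
Iter 9: z = 0.2207 + -0.4777i, |z|^2 = 0.2769
Iter 10: z = 0.1705 + -0.8034i, |z|^2 = 0.6744
Iter 11: z = -0.2663 + -0.8664i, |z|^2 = 0.8216
Iter 12: z = -0.3297 + -0.1310i, |z|^2 = 0.1259
Iter 13: z = 0.4415 + -0.5061i, |z|^2 = 0.4511
Iter 14: z = 0.2888 + -1.0394i, |z|^2 = 1.1638
Iter 15: z = -0.6470 + -1.1929i, |z|^2 = 1.8416
Iter 16: z = -0.6544 + 0.9511i, |z|^2 = 1.3328
Iter 17: z = -0.1263 + -1.8373i, |z|^2 = 3.3917
Iter 18: z = -3.0099 + -0.1285i, |z|^2 = 9.0758
Escaped at iteration 18

Answer: 18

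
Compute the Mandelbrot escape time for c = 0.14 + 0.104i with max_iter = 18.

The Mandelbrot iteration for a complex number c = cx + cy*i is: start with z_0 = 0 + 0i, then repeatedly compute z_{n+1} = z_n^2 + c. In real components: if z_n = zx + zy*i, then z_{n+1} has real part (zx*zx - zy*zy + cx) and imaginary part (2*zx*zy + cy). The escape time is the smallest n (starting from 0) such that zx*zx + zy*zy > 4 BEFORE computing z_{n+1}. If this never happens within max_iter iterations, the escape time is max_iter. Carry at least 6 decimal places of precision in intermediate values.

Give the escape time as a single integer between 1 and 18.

z_0 = 0 + 0i, c = 0.1400 + 0.1040i
Iter 1: z = 0.1400 + 0.1040i, |z|^2 = 0.0304
Iter 2: z = 0.1488 + 0.1331i, |z|^2 = 0.0399
Iter 3: z = 0.1444 + 0.1436i, |z|^2 = 0.0415
Iter 4: z = 0.1402 + 0.1455i, |z|^2 = 0.0408
Iter 5: z = 0.1385 + 0.1448i, |z|^2 = 0.0401
Iter 6: z = 0.1382 + 0.1441i, |z|^2 = 0.0399
Iter 7: z = 0.1383 + 0.1438i, |z|^2 = 0.0398
Iter 8: z = 0.1384 + 0.1438i, |z|^2 = 0.0398
Iter 9: z = 0.1385 + 0.1438i, |z|^2 = 0.0399
Iter 10: z = 0.1385 + 0.1438i, |z|^2 = 0.0399
Iter 11: z = 0.1385 + 0.1438i, |z|^2 = 0.0399
Iter 12: z = 0.1385 + 0.1438i, |z|^2 = 0.0399
Iter 13: z = 0.1385 + 0.1438i, |z|^2 = 0.0399
Iter 14: z = 0.1385 + 0.1438i, |z|^2 = 0.0399
Iter 15: z = 0.1385 + 0.1438i, |z|^2 = 0.0399
Iter 16: z = 0.1385 + 0.1438i, |z|^2 = 0.0399
Iter 17: z = 0.1385 + 0.1438i, |z|^2 = 0.0399

Answer: 18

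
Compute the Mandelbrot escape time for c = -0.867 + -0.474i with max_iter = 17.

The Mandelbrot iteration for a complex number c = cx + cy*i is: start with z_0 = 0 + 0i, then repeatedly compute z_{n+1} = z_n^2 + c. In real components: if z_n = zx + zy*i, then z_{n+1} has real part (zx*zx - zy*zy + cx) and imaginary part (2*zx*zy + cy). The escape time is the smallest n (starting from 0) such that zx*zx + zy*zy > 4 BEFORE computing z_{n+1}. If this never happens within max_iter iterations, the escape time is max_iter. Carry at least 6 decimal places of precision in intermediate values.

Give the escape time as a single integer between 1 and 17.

Answer: 6

Derivation:
z_0 = 0 + 0i, c = -0.8670 + -0.4740i
Iter 1: z = -0.8670 + -0.4740i, |z|^2 = 0.9764
Iter 2: z = -0.3400 + 0.3479i, |z|^2 = 0.2366
Iter 3: z = -0.8725 + -0.7106i, |z|^2 = 1.2661
Iter 4: z = -0.6107 + 0.7659i, |z|^2 = 0.9596
Iter 5: z = -1.0806 + -1.4095i, |z|^2 = 3.1544
Iter 6: z = -1.6861 + 2.5722i, |z|^2 = 9.4590
Escaped at iteration 6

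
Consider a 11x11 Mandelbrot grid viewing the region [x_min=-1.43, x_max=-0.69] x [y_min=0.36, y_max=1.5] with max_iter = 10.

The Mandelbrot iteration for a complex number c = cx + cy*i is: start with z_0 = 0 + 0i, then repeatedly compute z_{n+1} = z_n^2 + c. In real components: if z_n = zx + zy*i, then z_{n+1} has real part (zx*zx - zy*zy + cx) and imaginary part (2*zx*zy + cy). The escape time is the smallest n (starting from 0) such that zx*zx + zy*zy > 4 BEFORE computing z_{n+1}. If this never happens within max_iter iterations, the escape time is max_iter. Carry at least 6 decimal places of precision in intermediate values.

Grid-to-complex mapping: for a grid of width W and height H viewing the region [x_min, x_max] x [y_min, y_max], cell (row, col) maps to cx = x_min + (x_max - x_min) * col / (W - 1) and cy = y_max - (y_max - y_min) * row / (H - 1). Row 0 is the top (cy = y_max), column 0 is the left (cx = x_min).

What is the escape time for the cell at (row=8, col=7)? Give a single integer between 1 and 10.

z_0 = 0 + 0i, c = -0.9120 + 0.5880i
Iter 1: z = -0.9120 + 0.5880i, |z|^2 = 1.1775
Iter 2: z = -0.4260 + -0.4845i, |z|^2 = 0.4162
Iter 3: z = -0.9653 + 1.0008i, |z|^2 = 1.9334
Iter 4: z = -0.9819 + -1.3441i, |z|^2 = 2.7706
Iter 5: z = -1.7546 + 3.2274i, |z|^2 = 13.4948
Escaped at iteration 5

Answer: 5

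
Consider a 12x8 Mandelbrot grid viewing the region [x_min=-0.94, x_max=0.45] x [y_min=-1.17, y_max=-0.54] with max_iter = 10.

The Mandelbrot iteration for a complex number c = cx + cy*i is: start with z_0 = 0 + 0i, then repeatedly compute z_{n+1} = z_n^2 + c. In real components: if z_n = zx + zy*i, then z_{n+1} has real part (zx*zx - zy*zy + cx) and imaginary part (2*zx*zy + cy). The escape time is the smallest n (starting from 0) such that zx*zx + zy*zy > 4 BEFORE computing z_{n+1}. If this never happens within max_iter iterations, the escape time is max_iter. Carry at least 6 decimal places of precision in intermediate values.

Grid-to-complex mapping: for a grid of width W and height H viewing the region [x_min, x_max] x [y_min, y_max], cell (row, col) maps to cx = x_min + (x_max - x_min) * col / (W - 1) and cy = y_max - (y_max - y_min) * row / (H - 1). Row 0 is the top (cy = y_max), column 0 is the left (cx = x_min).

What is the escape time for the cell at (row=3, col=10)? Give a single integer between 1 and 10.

Answer: 4

Derivation:
z_0 = 0 + 0i, c = 0.3236 + -0.8100i
Iter 1: z = 0.3236 + -0.8100i, |z|^2 = 0.7608
Iter 2: z = -0.2277 + -1.3343i, |z|^2 = 1.8322
Iter 3: z = -1.4048 + -0.2023i, |z|^2 = 2.0145
Iter 4: z = 2.2563 + -0.2416i, |z|^2 = 5.1492
Escaped at iteration 4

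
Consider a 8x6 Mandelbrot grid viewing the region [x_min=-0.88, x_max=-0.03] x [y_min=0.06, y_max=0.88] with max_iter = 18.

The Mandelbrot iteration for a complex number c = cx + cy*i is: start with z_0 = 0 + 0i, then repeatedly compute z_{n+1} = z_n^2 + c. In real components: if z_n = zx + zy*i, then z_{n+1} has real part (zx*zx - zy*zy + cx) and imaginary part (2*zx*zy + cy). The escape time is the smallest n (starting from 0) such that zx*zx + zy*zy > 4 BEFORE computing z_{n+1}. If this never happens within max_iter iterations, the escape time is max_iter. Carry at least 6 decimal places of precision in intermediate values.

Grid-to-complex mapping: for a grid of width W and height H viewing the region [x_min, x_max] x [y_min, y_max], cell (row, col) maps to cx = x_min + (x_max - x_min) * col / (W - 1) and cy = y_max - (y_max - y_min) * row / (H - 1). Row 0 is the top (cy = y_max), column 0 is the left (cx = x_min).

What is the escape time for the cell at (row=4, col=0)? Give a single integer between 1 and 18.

z_0 = 0 + 0i, c = -0.8800 + 0.2240i
Iter 1: z = -0.8800 + 0.2240i, |z|^2 = 0.8246
Iter 2: z = -0.1558 + -0.1702i, |z|^2 = 0.0532
Iter 3: z = -0.8847 + 0.2770i, |z|^2 = 0.8595
Iter 4: z = -0.1740 + -0.2662i, |z|^2 = 0.1011
Iter 5: z = -0.9206 + 0.3167i, |z|^2 = 0.9477
Iter 6: z = -0.1328 + -0.3590i, |z|^2 = 0.1465
Iter 7: z = -0.9912 + 0.3194i, |z|^2 = 1.0846
Iter 8: z = 0.0006 + -0.4091i, |z|^2 = 0.1674
Iter 9: z = -1.0474 + 0.2235i, |z|^2 = 1.1470
Iter 10: z = 0.1671 + -0.2442i, |z|^2 = 0.0876
Iter 11: z = -0.9117 + 0.1424i, |z|^2 = 0.8516
Iter 12: z = -0.0690 + -0.0357i, |z|^2 = 0.0060
Iter 13: z = -0.8765 + 0.2289i, |z|^2 = 0.8207
Iter 14: z = -0.1641 + -0.1773i, |z|^2 = 0.0584
Iter 15: z = -0.8845 + 0.2822i, |z|^2 = 0.8620
Iter 16: z = -0.1773 + -0.2752i, |z|^2 = 0.1072
Iter 17: z = -0.9243 + 0.3216i, |z|^2 = 0.9578

Answer: 18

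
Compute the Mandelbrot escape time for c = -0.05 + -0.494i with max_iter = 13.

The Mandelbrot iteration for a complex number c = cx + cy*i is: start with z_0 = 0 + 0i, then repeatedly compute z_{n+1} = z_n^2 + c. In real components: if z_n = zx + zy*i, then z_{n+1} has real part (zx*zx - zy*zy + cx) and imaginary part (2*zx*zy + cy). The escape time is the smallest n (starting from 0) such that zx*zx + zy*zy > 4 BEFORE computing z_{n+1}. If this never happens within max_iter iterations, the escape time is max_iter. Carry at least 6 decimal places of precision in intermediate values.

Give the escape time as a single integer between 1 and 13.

z_0 = 0 + 0i, c = -0.0500 + -0.4940i
Iter 1: z = -0.0500 + -0.4940i, |z|^2 = 0.2465
Iter 2: z = -0.2915 + -0.4446i, |z|^2 = 0.2827
Iter 3: z = -0.1627 + -0.2348i, |z|^2 = 0.0816
Iter 4: z = -0.0787 + -0.4176i, |z|^2 = 0.1806
Iter 5: z = -0.2182 + -0.4283i, |z|^2 = 0.2311
Iter 6: z = -0.1858 + -0.3071i, |z|^2 = 0.1288
Iter 7: z = -0.1098 + -0.3799i, |z|^2 = 0.1564
Iter 8: z = -0.1823 + -0.4106i, |z|^2 = 0.2018
Iter 9: z = -0.1854 + -0.3443i, |z|^2 = 0.1529
Iter 10: z = -0.1342 + -0.3663i, |z|^2 = 0.1522
Iter 11: z = -0.1662 + -0.3957i, |z|^2 = 0.1842
Iter 12: z = -0.1789 + -0.3625i, |z|^2 = 0.1634

Answer: 13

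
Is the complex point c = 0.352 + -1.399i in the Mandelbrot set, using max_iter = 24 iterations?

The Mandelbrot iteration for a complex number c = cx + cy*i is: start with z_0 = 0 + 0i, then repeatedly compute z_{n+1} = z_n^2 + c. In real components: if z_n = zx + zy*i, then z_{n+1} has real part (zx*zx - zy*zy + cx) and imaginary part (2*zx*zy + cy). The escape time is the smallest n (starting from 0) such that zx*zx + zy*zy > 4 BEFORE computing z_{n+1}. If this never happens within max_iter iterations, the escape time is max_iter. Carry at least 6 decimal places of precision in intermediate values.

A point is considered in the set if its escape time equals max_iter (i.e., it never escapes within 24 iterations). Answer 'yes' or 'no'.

z_0 = 0 + 0i, c = 0.3520 + -1.3990i
Iter 1: z = 0.3520 + -1.3990i, |z|^2 = 2.0811
Iter 2: z = -1.4813 + -2.3839i, |z|^2 = 7.8772
Escaped at iteration 2

Answer: no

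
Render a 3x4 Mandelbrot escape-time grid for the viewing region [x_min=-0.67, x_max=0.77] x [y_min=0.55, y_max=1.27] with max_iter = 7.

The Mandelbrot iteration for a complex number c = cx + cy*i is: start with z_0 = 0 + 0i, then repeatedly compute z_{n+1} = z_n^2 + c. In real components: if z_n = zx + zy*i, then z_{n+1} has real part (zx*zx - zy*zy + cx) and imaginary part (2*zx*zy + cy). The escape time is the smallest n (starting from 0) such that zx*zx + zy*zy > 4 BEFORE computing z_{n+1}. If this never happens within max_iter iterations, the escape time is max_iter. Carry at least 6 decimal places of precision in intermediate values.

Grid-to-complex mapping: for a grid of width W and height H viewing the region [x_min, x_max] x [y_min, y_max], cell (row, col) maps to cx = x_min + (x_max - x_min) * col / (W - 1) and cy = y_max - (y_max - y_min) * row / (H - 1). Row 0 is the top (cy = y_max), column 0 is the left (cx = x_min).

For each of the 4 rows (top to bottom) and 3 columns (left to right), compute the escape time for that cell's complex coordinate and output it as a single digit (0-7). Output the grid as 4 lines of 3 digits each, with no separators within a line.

Answer: 322
342
472
773

Derivation:
(row=0, col=0): c = -0.6700 + 1.2700i → escape time 3
(row=0, col=1): c = 0.0500 + 1.2700i → escape time 2
(row=0, col=2): c = 0.7700 + 1.2700i → escape time 2
(row=1, col=0): c = -0.6700 + 1.0300i → escape time 3
(row=1, col=1): c = 0.0500 + 1.0300i → escape time 4
(row=1, col=2): c = 0.7700 + 1.0300i → escape time 2
(row=2, col=0): c = -0.6700 + 0.7900i → escape time 4
(row=2, col=1): c = 0.0500 + 0.7900i → escape time 7
(row=2, col=2): c = 0.7700 + 0.7900i → escape time 2
(row=3, col=0): c = -0.6700 + 0.5500i → escape time 7
(row=3, col=1): c = 0.0500 + 0.5500i → escape time 7
(row=3, col=2): c = 0.7700 + 0.5500i → escape time 3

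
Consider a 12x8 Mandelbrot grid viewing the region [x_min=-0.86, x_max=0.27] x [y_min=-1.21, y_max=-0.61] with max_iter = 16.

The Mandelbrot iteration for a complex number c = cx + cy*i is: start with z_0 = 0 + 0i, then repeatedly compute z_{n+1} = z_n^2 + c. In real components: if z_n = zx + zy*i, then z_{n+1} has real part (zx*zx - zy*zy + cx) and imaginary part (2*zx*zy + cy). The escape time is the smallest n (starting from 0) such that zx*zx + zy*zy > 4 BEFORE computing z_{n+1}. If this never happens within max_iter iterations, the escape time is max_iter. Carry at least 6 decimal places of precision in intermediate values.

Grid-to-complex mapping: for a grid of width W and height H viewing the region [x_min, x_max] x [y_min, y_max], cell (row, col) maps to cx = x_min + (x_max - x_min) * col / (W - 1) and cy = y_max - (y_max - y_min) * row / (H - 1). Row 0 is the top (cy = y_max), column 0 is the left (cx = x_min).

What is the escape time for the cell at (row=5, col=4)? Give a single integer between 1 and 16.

Answer: 4

Derivation:
z_0 = 0 + 0i, c = -0.4491 + -1.0386i
Iter 1: z = -0.4491 + -1.0386i, |z|^2 = 1.2803
Iter 2: z = -1.3260 + -0.1057i, |z|^2 = 1.7696
Iter 3: z = 1.2981 + -0.7581i, |z|^2 = 2.2598
Iter 4: z = 0.6612 + -3.0068i, |z|^2 = 9.4782
Escaped at iteration 4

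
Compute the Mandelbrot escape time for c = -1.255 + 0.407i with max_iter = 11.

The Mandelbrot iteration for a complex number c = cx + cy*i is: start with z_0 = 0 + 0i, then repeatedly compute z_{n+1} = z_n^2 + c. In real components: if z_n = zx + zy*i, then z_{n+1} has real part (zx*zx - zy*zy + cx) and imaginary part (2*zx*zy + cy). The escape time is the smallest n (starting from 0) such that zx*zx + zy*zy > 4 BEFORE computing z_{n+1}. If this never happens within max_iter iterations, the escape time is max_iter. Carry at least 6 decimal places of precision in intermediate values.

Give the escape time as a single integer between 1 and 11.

z_0 = 0 + 0i, c = -1.2550 + 0.4070i
Iter 1: z = -1.2550 + 0.4070i, |z|^2 = 1.7407
Iter 2: z = 0.1544 + -0.6146i, |z|^2 = 0.4015
Iter 3: z = -1.6089 + 0.2173i, |z|^2 = 2.6356
Iter 4: z = 1.2862 + -0.2921i, |z|^2 = 1.7397
Iter 5: z = 0.3141 + -0.3443i, |z|^2 = 0.2172
Iter 6: z = -1.2749 + 0.1907i, |z|^2 = 1.6616
Iter 7: z = 0.3339 + -0.0792i, |z|^2 = 0.1178
Iter 8: z = -1.1498 + 0.3541i, |z|^2 = 1.4474
Iter 9: z = -0.0584 + -0.4073i, |z|^2 = 0.1693
Iter 10: z = -1.4175 + 0.4546i, |z|^2 = 2.2159

Answer: 11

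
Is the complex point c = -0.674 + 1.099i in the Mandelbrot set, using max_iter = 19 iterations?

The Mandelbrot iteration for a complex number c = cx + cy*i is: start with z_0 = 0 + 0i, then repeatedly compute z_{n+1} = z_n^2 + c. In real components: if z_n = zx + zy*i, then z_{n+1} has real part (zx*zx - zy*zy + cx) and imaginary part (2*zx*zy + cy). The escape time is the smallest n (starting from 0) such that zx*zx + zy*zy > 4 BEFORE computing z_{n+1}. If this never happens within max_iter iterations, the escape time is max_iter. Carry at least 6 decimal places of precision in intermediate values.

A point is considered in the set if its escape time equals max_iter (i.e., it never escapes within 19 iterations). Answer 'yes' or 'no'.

Answer: no

Derivation:
z_0 = 0 + 0i, c = -0.6740 + 1.0990i
Iter 1: z = -0.6740 + 1.0990i, |z|^2 = 1.6621
Iter 2: z = -1.4275 + -0.3825i, |z|^2 = 2.1841
Iter 3: z = 1.2176 + 2.1909i, |z|^2 = 6.2826
Escaped at iteration 3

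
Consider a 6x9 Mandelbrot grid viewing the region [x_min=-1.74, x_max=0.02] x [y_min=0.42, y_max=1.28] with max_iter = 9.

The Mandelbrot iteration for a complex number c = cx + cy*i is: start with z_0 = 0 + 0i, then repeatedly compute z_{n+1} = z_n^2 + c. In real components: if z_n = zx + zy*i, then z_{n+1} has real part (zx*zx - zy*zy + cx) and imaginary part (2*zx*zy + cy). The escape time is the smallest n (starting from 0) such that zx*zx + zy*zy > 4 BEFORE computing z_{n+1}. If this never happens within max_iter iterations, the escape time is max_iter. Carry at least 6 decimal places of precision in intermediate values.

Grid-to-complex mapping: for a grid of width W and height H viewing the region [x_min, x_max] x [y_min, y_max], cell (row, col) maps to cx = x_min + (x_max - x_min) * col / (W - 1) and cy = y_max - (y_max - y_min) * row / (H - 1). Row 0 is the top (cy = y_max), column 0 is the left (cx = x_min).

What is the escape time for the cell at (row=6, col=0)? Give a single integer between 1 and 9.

Answer: 3

Derivation:
z_0 = 0 + 0i, c = -1.7400 + 0.6350i
Iter 1: z = -1.7400 + 0.6350i, |z|^2 = 3.4308
Iter 2: z = 0.8844 + -1.5748i, |z|^2 = 3.2621
Iter 3: z = -3.4379 + -2.1504i, |z|^2 = 16.4433
Escaped at iteration 3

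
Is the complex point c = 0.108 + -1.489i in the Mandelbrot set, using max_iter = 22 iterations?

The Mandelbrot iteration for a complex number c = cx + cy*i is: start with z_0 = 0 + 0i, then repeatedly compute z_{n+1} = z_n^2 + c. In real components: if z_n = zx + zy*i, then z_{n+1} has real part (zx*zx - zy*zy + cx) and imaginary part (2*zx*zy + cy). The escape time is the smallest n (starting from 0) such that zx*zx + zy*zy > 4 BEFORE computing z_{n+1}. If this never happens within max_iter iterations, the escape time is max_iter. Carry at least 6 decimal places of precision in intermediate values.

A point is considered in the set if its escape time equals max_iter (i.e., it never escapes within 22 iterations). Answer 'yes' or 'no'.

Answer: no

Derivation:
z_0 = 0 + 0i, c = 0.1080 + -1.4890i
Iter 1: z = 0.1080 + -1.4890i, |z|^2 = 2.2288
Iter 2: z = -2.0975 + -1.8106i, |z|^2 = 7.6777
Escaped at iteration 2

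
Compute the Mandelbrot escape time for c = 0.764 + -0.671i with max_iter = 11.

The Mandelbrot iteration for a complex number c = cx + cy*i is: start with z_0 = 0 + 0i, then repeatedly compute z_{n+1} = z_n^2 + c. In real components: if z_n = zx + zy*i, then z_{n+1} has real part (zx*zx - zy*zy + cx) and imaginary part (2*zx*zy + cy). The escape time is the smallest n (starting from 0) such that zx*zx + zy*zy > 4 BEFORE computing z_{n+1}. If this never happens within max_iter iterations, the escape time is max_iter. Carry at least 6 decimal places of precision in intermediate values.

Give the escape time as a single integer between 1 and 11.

Answer: 3

Derivation:
z_0 = 0 + 0i, c = 0.7640 + -0.6710i
Iter 1: z = 0.7640 + -0.6710i, |z|^2 = 1.0339
Iter 2: z = 0.8975 + -1.6963i, |z|^2 = 3.6828
Iter 3: z = -1.3080 + -3.7157i, |z|^2 = 15.5171
Escaped at iteration 3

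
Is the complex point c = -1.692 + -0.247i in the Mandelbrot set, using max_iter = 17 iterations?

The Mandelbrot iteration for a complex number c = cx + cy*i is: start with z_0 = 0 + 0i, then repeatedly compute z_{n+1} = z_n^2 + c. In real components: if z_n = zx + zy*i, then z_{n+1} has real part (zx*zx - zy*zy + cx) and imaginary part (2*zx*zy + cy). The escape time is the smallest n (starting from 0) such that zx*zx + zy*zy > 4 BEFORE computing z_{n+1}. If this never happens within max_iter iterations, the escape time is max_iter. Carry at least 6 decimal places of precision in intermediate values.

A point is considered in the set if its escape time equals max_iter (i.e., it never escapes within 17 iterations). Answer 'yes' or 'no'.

z_0 = 0 + 0i, c = -1.6920 + -0.2470i
Iter 1: z = -1.6920 + -0.2470i, |z|^2 = 2.9239
Iter 2: z = 1.1099 + 0.5888i, |z|^2 = 1.5785
Iter 3: z = -0.8070 + 1.0601i, |z|^2 = 1.7749
Iter 4: z = -2.1646 + -1.9579i, |z|^2 = 8.5186
Escaped at iteration 4

Answer: no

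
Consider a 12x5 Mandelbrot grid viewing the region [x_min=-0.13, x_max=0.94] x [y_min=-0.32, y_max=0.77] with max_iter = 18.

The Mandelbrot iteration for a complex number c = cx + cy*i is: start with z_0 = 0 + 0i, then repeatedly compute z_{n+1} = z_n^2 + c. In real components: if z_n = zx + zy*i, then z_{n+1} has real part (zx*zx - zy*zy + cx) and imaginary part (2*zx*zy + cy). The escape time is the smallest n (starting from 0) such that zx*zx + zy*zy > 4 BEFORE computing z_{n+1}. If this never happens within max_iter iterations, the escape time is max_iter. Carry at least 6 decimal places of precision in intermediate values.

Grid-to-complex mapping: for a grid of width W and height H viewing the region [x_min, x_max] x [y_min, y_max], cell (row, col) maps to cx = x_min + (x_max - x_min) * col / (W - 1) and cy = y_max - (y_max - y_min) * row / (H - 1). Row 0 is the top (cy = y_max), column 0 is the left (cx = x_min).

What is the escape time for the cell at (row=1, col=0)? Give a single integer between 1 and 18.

z_0 = 0 + 0i, c = -0.1300 + 0.4975i
Iter 1: z = -0.1300 + 0.4975i, |z|^2 = 0.2644
Iter 2: z = -0.3606 + 0.3681i, |z|^2 = 0.2656
Iter 3: z = -0.1355 + 0.2320i, |z|^2 = 0.0722
Iter 4: z = -0.1655 + 0.4346i, |z|^2 = 0.2163
Iter 5: z = -0.2915 + 0.3537i, |z|^2 = 0.2101
Iter 6: z = -0.1701 + 0.2913i, |z|^2 = 0.1138
Iter 7: z = -0.1859 + 0.3984i, |z|^2 = 0.1933
Iter 8: z = -0.2542 + 0.3494i, |z|^2 = 0.1867
Iter 9: z = -0.1875 + 0.3199i, |z|^2 = 0.1375
Iter 10: z = -0.1972 + 0.3776i, |z|^2 = 0.1814
Iter 11: z = -0.2337 + 0.3486i, |z|^2 = 0.1761
Iter 12: z = -0.1969 + 0.3346i, |z|^2 = 0.1507
Iter 13: z = -0.2032 + 0.3657i, |z|^2 = 0.1750
Iter 14: z = -0.2225 + 0.3489i, |z|^2 = 0.1712
Iter 15: z = -0.2022 + 0.3423i, |z|^2 = 0.1580
Iter 16: z = -0.2063 + 0.3591i, |z|^2 = 0.1715
Iter 17: z = -0.2164 + 0.3494i, |z|^2 = 0.1689

Answer: 18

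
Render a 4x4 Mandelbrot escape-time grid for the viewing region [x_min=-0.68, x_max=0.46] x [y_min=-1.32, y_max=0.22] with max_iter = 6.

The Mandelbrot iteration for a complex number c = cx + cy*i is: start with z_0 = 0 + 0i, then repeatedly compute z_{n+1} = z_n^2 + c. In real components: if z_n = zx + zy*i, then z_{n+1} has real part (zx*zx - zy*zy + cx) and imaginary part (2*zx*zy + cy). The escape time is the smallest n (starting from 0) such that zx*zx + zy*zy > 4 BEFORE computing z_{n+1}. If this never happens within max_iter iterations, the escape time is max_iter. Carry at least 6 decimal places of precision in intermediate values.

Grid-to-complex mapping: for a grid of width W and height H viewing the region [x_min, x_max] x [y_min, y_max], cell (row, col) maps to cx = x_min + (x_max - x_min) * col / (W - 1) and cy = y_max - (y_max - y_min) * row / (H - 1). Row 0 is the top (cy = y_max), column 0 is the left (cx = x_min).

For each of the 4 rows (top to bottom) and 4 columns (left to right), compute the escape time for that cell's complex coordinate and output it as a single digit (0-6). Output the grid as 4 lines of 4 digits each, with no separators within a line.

(row=0, col=0): c = -0.6800 + 0.2200i → escape time 6
(row=0, col=1): c = -0.3000 + 0.2200i → escape time 6
(row=0, col=2): c = 0.0800 + 0.2200i → escape time 6
(row=0, col=3): c = 0.4600 + 0.2200i → escape time 6
(row=1, col=0): c = -0.6800 + -0.2933i → escape time 6
(row=1, col=1): c = -0.3000 + -0.2933i → escape time 6
(row=1, col=2): c = 0.0800 + -0.2933i → escape time 6
(row=1, col=3): c = 0.4600 + -0.2933i → escape time 6
(row=2, col=0): c = -0.6800 + -0.8067i → escape time 4
(row=2, col=1): c = -0.3000 + -0.8067i → escape time 6
(row=2, col=2): c = 0.0800 + -0.8067i → escape time 6
(row=2, col=3): c = 0.4600 + -0.8067i → escape time 3
(row=3, col=0): c = -0.6800 + -1.3200i → escape time 2
(row=3, col=1): c = -0.3000 + -1.3200i → escape time 2
(row=3, col=2): c = 0.0800 + -1.3200i → escape time 2
(row=3, col=3): c = 0.4600 + -1.3200i → escape time 2

Answer: 6666
6666
4663
2222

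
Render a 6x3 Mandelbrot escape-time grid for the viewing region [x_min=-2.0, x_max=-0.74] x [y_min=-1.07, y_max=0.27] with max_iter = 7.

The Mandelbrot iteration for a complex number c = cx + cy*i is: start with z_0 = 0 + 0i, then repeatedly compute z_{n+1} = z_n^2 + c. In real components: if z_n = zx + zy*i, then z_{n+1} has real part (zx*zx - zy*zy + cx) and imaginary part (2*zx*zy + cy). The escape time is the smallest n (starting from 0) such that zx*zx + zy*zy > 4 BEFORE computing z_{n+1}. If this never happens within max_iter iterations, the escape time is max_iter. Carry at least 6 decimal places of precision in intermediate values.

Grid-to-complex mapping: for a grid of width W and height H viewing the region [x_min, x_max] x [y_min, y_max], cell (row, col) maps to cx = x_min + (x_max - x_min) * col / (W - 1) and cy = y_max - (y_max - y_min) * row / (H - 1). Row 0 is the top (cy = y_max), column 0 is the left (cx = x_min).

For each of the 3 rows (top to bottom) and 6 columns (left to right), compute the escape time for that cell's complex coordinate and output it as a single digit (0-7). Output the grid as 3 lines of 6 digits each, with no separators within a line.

Answer: 145777
134777
112333

Derivation:
(row=0, col=0): c = -2.0000 + 0.2700i → escape time 1
(row=0, col=1): c = -1.7480 + 0.2700i → escape time 4
(row=0, col=2): c = -1.4960 + 0.2700i → escape time 5
(row=0, col=3): c = -1.2440 + 0.2700i → escape time 7
(row=0, col=4): c = -0.9920 + 0.2700i → escape time 7
(row=0, col=5): c = -0.7400 + 0.2700i → escape time 7
(row=1, col=0): c = -2.0000 + -0.4000i → escape time 1
(row=1, col=1): c = -1.7480 + -0.4000i → escape time 3
(row=1, col=2): c = -1.4960 + -0.4000i → escape time 4
(row=1, col=3): c = -1.2440 + -0.4000i → escape time 7
(row=1, col=4): c = -0.9920 + -0.4000i → escape time 7
(row=1, col=5): c = -0.7400 + -0.4000i → escape time 7
(row=2, col=0): c = -2.0000 + -1.0700i → escape time 1
(row=2, col=1): c = -1.7480 + -1.0700i → escape time 1
(row=2, col=2): c = -1.4960 + -1.0700i → escape time 2
(row=2, col=3): c = -1.2440 + -1.0700i → escape time 3
(row=2, col=4): c = -0.9920 + -1.0700i → escape time 3
(row=2, col=5): c = -0.7400 + -1.0700i → escape time 3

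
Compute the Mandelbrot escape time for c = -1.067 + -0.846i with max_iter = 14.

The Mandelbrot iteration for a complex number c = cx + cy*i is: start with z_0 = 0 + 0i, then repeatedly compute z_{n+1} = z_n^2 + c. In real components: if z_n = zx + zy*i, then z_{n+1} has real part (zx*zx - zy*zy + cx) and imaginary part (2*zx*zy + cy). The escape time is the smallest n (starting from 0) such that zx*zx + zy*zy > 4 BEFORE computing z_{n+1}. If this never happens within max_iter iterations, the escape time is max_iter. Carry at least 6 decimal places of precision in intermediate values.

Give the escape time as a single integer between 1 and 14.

Answer: 3

Derivation:
z_0 = 0 + 0i, c = -1.0670 + -0.8460i
Iter 1: z = -1.0670 + -0.8460i, |z|^2 = 1.8542
Iter 2: z = -0.6442 + 0.9594i, |z|^2 = 1.3354
Iter 3: z = -1.5724 + -2.0821i, |z|^2 = 6.8074
Escaped at iteration 3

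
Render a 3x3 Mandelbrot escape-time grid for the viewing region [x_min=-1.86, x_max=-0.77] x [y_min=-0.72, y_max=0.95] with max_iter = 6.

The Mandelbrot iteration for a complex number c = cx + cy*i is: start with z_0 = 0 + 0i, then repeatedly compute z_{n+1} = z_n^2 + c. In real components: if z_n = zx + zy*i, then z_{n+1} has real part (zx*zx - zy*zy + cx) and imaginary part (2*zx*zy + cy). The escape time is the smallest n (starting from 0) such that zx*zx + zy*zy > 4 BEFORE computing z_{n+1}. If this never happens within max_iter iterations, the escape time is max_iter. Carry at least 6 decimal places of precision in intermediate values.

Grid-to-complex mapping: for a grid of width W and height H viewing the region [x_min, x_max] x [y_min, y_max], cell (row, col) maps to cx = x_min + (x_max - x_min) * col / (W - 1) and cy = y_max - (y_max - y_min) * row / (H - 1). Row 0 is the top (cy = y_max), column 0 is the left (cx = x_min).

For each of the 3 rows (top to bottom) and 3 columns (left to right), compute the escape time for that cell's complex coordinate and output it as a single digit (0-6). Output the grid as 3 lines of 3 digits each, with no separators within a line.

Answer: 133
466
234

Derivation:
(row=0, col=0): c = -1.8600 + 0.9500i → escape time 1
(row=0, col=1): c = -1.3150 + 0.9500i → escape time 3
(row=0, col=2): c = -0.7700 + 0.9500i → escape time 3
(row=1, col=0): c = -1.8600 + 0.1150i → escape time 4
(row=1, col=1): c = -1.3150 + 0.1150i → escape time 6
(row=1, col=2): c = -0.7700 + 0.1150i → escape time 6
(row=2, col=0): c = -1.8600 + -0.7200i → escape time 2
(row=2, col=1): c = -1.3150 + -0.7200i → escape time 3
(row=2, col=2): c = -0.7700 + -0.7200i → escape time 4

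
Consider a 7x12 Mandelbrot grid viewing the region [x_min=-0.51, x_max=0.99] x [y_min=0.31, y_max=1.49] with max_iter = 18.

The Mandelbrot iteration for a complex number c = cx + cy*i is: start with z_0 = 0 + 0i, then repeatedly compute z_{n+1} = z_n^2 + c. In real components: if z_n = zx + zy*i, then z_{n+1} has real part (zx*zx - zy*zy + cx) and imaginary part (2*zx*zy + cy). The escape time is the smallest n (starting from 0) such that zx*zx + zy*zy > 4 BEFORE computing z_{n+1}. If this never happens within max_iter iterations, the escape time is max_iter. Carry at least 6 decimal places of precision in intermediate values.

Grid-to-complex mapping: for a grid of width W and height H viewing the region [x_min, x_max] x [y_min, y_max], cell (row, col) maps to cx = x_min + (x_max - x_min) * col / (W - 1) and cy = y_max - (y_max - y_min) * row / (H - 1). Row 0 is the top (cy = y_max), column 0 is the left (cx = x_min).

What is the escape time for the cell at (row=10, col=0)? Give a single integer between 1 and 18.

z_0 = 0 + 0i, c = -0.5100 + 0.4173i
Iter 1: z = -0.5100 + 0.4173i, |z|^2 = 0.4342
Iter 2: z = -0.4240 + -0.0083i, |z|^2 = 0.1799
Iter 3: z = -0.3303 + 0.4243i, |z|^2 = 0.2892
Iter 4: z = -0.5810 + 0.1370i, |z|^2 = 0.3563
Iter 5: z = -0.1912 + 0.2581i, |z|^2 = 0.1032
Iter 6: z = -0.5401 + 0.3186i, |z|^2 = 0.3932
Iter 7: z = -0.3198 + 0.0732i, |z|^2 = 0.1076
Iter 8: z = -0.4131 + 0.3705i, |z|^2 = 0.3079
Iter 9: z = -0.4766 + 0.1112i, |z|^2 = 0.2395
Iter 10: z = -0.2952 + 0.3113i, |z|^2 = 0.1840
Iter 11: z = -0.5197 + 0.2335i, |z|^2 = 0.3246
Iter 12: z = -0.2944 + 0.1746i, |z|^2 = 0.1171
Iter 13: z = -0.4538 + 0.3145i, |z|^2 = 0.3048
Iter 14: z = -0.4030 + 0.1318i, |z|^2 = 0.1798
Iter 15: z = -0.3650 + 0.3110i, |z|^2 = 0.2300
Iter 16: z = -0.4735 + 0.1902i, |z|^2 = 0.2604
Iter 17: z = -0.3220 + 0.2371i, |z|^2 = 0.1599

Answer: 18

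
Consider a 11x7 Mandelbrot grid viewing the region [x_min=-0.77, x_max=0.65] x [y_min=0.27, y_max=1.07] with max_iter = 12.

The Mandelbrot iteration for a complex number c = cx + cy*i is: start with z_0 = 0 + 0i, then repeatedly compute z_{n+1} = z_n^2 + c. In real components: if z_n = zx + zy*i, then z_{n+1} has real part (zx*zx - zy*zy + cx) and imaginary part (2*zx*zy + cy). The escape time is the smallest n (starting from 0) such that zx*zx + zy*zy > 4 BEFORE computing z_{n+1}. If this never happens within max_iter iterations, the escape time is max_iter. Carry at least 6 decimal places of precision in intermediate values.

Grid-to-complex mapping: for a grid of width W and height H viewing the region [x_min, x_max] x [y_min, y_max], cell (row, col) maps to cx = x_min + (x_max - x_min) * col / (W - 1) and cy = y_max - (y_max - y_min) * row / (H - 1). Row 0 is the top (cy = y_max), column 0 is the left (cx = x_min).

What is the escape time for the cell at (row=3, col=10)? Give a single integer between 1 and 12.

Answer: 3

Derivation:
z_0 = 0 + 0i, c = 0.6500 + 0.6700i
Iter 1: z = 0.6500 + 0.6700i, |z|^2 = 0.8714
Iter 2: z = 0.6236 + 1.5410i, |z|^2 = 2.7636
Iter 3: z = -1.3358 + 2.5919i, |z|^2 = 8.5025
Escaped at iteration 3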